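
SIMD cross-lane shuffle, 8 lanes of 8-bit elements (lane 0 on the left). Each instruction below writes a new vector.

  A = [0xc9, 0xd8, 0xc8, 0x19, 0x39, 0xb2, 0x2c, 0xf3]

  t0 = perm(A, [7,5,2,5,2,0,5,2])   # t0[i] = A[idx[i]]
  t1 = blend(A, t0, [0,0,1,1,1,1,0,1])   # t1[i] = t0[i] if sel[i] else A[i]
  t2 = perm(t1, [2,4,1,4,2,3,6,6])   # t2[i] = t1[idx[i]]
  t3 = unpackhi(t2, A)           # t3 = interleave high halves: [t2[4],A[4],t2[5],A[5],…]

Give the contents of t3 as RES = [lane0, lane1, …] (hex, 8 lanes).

RES = [0xc8, 0x39, 0xb2, 0xb2, 0x2c, 0x2c, 0x2c, 0xf3]

→ t0 |f3|b2|c8|b2|c8|c9|b2|c8|
→ t1 |c9|d8|c8|b2|c8|c9|2c|c8|
→ t2 |c8|c8|d8|c8|c8|b2|2c|2c|
→ t3 |c8|39|b2|b2|2c|2c|2c|f3|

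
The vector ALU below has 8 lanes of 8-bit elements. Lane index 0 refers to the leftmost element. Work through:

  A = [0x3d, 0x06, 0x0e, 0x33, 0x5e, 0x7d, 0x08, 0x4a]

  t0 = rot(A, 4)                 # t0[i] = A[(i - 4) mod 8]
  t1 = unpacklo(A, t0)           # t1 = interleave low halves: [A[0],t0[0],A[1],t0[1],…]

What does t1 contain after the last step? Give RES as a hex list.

RES = [0x3d, 0x5e, 0x06, 0x7d, 0x0e, 0x08, 0x33, 0x4a]

t0 = [0x5e, 0x7d, 0x08, 0x4a, 0x3d, 0x06, 0x0e, 0x33]
t1 = [0x3d, 0x5e, 0x06, 0x7d, 0x0e, 0x08, 0x33, 0x4a]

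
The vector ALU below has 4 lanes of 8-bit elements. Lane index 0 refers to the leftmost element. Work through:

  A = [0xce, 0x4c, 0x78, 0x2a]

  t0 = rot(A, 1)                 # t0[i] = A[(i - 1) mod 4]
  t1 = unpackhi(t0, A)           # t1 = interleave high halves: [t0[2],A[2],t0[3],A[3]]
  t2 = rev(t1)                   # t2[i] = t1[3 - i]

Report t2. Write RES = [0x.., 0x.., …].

RES = [0x2a, 0x78, 0x78, 0x4c]

t0 = [0x2a, 0xce, 0x4c, 0x78]
t1 = [0x4c, 0x78, 0x78, 0x2a]
t2 = [0x2a, 0x78, 0x78, 0x4c]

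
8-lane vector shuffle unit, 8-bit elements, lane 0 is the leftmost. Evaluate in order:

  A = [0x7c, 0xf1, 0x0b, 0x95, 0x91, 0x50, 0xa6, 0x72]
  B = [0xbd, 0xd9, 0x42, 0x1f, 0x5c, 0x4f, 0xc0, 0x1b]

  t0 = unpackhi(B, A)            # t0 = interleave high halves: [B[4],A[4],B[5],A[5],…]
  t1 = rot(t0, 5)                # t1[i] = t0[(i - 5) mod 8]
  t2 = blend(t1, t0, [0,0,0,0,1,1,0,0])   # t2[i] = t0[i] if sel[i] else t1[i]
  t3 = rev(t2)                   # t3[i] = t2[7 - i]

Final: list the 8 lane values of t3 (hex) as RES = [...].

t0 = [0x5c, 0x91, 0x4f, 0x50, 0xc0, 0xa6, 0x1b, 0x72]
t1 = [0x50, 0xc0, 0xa6, 0x1b, 0x72, 0x5c, 0x91, 0x4f]
t2 = [0x50, 0xc0, 0xa6, 0x1b, 0xc0, 0xa6, 0x91, 0x4f]
t3 = [0x4f, 0x91, 0xa6, 0xc0, 0x1b, 0xa6, 0xc0, 0x50]

RES = [0x4f, 0x91, 0xa6, 0xc0, 0x1b, 0xa6, 0xc0, 0x50]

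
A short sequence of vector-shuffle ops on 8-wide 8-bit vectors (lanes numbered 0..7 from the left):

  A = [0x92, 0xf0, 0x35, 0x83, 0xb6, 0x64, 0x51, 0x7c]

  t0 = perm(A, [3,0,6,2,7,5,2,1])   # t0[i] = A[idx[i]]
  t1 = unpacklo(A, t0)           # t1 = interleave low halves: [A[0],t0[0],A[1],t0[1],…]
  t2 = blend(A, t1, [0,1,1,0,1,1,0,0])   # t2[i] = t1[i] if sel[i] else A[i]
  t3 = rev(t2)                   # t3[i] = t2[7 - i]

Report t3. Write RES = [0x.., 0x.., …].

RES = [0x7c, 0x51, 0x51, 0x35, 0x83, 0xf0, 0x83, 0x92]

→ t0 |83|92|51|35|7c|64|35|f0|
→ t1 |92|83|f0|92|35|51|83|35|
→ t2 |92|83|f0|83|35|51|51|7c|
→ t3 |7c|51|51|35|83|f0|83|92|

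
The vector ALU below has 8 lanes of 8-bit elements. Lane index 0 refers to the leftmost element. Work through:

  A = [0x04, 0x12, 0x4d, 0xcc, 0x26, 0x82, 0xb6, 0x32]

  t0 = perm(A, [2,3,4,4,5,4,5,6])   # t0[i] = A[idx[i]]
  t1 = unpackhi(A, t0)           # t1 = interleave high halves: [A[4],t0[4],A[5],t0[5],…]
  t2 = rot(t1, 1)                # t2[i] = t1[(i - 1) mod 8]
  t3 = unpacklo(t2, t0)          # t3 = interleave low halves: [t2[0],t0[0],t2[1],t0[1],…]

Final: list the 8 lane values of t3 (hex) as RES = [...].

RES = [0xb6, 0x4d, 0x26, 0xcc, 0x82, 0x26, 0x82, 0x26]

  t0: 4d cc 26 26 82 26 82 b6
  t1: 26 82 82 26 b6 82 32 b6
  t2: b6 26 82 82 26 b6 82 32
  t3: b6 4d 26 cc 82 26 82 26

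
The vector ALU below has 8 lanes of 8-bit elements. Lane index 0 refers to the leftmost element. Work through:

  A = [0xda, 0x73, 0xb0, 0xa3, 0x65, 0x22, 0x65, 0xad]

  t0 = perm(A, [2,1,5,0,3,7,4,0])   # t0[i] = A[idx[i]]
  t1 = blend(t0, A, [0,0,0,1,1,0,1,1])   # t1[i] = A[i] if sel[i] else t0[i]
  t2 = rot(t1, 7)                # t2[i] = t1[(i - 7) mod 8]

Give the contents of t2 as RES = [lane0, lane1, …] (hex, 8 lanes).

RES = [0x73, 0x22, 0xa3, 0x65, 0xad, 0x65, 0xad, 0xb0]

  t0: b0 73 22 da a3 ad 65 da
  t1: b0 73 22 a3 65 ad 65 ad
  t2: 73 22 a3 65 ad 65 ad b0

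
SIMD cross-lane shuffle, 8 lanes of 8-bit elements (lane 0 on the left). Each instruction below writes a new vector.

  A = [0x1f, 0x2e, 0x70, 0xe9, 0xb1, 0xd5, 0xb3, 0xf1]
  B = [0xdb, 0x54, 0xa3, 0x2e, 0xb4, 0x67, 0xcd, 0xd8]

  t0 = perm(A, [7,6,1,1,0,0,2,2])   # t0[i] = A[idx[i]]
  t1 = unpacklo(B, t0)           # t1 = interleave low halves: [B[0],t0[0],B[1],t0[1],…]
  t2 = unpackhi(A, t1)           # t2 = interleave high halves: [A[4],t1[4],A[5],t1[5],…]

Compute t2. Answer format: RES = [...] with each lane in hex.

RES = [ 0xb1  0xa3  0xd5  0x2e  0xb3  0x2e  0xf1  0x2e ]

t0 = [0xf1, 0xb3, 0x2e, 0x2e, 0x1f, 0x1f, 0x70, 0x70]
t1 = [0xdb, 0xf1, 0x54, 0xb3, 0xa3, 0x2e, 0x2e, 0x2e]
t2 = [0xb1, 0xa3, 0xd5, 0x2e, 0xb3, 0x2e, 0xf1, 0x2e]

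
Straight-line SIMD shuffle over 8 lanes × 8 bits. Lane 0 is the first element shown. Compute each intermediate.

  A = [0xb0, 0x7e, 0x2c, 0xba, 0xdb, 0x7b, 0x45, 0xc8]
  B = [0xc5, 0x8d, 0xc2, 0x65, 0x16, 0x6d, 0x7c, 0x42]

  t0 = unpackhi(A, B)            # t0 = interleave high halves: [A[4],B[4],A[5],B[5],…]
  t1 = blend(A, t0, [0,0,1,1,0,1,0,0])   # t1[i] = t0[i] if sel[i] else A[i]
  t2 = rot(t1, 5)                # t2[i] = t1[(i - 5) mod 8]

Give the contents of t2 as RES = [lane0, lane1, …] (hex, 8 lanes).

RES = [ 0x6d  0xdb  0x7c  0x45  0xc8  0xb0  0x7e  0x7b ]

  t0: db 16 7b 6d 45 7c c8 42
  t1: b0 7e 7b 6d db 7c 45 c8
  t2: 6d db 7c 45 c8 b0 7e 7b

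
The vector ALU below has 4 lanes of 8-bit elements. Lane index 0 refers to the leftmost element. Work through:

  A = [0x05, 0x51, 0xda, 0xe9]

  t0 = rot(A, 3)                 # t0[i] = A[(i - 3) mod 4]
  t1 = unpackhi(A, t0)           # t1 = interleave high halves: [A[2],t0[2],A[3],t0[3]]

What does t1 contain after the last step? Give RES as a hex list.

RES = [0xda, 0xe9, 0xe9, 0x05]

→ t0 |51|da|e9|05|
→ t1 |da|e9|e9|05|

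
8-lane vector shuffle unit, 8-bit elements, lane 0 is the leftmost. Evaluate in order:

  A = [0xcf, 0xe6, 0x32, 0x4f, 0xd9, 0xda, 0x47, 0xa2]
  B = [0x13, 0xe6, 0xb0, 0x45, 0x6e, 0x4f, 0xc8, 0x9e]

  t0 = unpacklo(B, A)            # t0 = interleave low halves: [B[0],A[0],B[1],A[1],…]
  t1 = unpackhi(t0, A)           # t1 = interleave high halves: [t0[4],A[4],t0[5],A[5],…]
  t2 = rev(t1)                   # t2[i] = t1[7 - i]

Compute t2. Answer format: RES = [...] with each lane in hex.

RES = [0xa2, 0x4f, 0x47, 0x45, 0xda, 0x32, 0xd9, 0xb0]

  t0: 13 cf e6 e6 b0 32 45 4f
  t1: b0 d9 32 da 45 47 4f a2
  t2: a2 4f 47 45 da 32 d9 b0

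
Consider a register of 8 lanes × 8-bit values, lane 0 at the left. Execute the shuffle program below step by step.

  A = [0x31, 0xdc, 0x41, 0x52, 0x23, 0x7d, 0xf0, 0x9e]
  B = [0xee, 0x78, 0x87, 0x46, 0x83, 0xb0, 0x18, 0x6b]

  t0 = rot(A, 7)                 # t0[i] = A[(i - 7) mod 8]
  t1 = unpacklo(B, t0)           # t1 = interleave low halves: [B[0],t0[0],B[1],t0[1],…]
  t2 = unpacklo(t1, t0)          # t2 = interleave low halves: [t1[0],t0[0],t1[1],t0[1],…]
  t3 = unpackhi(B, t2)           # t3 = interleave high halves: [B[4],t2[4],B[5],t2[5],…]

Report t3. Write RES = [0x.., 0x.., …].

  t0: dc 41 52 23 7d f0 9e 31
  t1: ee dc 78 41 87 52 46 23
  t2: ee dc dc 41 78 52 41 23
  t3: 83 78 b0 52 18 41 6b 23

RES = [0x83, 0x78, 0xb0, 0x52, 0x18, 0x41, 0x6b, 0x23]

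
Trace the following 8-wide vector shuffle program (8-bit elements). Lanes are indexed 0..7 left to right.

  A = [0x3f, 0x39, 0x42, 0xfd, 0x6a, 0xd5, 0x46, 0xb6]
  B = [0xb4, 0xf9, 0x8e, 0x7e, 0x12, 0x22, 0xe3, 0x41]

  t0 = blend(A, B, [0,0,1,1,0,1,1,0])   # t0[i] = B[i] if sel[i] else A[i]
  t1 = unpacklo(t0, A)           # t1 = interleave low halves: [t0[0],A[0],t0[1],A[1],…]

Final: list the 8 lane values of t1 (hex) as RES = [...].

t0 = [0x3f, 0x39, 0x8e, 0x7e, 0x6a, 0x22, 0xe3, 0xb6]
t1 = [0x3f, 0x3f, 0x39, 0x39, 0x8e, 0x42, 0x7e, 0xfd]

RES = [0x3f, 0x3f, 0x39, 0x39, 0x8e, 0x42, 0x7e, 0xfd]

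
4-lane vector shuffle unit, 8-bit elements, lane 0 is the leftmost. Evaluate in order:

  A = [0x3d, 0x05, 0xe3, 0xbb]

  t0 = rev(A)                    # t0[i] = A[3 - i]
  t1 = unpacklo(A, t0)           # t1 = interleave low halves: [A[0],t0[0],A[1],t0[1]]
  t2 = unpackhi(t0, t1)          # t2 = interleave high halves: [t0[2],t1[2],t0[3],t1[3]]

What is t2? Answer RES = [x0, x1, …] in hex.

RES = [ 0x05  0x05  0x3d  0xe3 ]

t0 = [0xbb, 0xe3, 0x05, 0x3d]
t1 = [0x3d, 0xbb, 0x05, 0xe3]
t2 = [0x05, 0x05, 0x3d, 0xe3]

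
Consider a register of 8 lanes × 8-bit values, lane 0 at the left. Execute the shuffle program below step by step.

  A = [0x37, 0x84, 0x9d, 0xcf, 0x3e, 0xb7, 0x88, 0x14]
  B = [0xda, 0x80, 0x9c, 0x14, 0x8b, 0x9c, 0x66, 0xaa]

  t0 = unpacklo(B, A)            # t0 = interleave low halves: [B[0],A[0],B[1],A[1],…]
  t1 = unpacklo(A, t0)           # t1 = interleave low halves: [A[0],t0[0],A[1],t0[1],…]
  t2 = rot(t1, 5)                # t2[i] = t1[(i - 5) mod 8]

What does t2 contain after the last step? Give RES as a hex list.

t0 = [0xda, 0x37, 0x80, 0x84, 0x9c, 0x9d, 0x14, 0xcf]
t1 = [0x37, 0xda, 0x84, 0x37, 0x9d, 0x80, 0xcf, 0x84]
t2 = [0x37, 0x9d, 0x80, 0xcf, 0x84, 0x37, 0xda, 0x84]

RES = [ 0x37  0x9d  0x80  0xcf  0x84  0x37  0xda  0x84 ]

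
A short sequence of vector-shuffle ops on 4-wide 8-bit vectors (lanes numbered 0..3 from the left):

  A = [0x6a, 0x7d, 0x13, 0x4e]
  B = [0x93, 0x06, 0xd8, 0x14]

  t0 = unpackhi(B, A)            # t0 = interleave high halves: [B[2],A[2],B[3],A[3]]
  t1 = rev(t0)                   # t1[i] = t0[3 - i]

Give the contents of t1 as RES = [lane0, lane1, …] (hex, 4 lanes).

RES = [0x4e, 0x14, 0x13, 0xd8]

→ t0 |d8|13|14|4e|
→ t1 |4e|14|13|d8|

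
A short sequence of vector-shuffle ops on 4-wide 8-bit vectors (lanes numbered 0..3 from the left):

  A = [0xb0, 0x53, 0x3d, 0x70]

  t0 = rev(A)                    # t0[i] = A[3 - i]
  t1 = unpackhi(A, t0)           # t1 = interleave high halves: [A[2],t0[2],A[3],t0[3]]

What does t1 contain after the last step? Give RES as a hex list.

RES = [ 0x3d  0x53  0x70  0xb0 ]

t0 = [0x70, 0x3d, 0x53, 0xb0]
t1 = [0x3d, 0x53, 0x70, 0xb0]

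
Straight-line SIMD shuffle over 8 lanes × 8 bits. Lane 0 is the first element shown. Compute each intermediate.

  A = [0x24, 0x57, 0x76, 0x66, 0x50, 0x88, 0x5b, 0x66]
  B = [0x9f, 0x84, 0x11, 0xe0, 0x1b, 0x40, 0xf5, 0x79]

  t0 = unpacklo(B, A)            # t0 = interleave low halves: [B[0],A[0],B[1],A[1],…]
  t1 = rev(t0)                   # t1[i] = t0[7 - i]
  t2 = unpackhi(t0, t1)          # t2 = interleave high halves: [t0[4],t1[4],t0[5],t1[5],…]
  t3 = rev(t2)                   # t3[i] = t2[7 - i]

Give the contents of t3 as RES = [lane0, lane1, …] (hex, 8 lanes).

RES = [ 0x9f  0x66  0x24  0xe0  0x84  0x76  0x57  0x11 ]

t0 = [0x9f, 0x24, 0x84, 0x57, 0x11, 0x76, 0xe0, 0x66]
t1 = [0x66, 0xe0, 0x76, 0x11, 0x57, 0x84, 0x24, 0x9f]
t2 = [0x11, 0x57, 0x76, 0x84, 0xe0, 0x24, 0x66, 0x9f]
t3 = [0x9f, 0x66, 0x24, 0xe0, 0x84, 0x76, 0x57, 0x11]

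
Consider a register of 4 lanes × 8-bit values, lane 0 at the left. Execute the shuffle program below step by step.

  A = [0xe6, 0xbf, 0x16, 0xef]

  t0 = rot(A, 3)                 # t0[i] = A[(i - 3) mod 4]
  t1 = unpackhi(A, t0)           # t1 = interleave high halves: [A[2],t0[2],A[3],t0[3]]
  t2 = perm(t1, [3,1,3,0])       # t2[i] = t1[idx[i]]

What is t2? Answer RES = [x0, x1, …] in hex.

RES = [0xe6, 0xef, 0xe6, 0x16]

  t0: bf 16 ef e6
  t1: 16 ef ef e6
  t2: e6 ef e6 16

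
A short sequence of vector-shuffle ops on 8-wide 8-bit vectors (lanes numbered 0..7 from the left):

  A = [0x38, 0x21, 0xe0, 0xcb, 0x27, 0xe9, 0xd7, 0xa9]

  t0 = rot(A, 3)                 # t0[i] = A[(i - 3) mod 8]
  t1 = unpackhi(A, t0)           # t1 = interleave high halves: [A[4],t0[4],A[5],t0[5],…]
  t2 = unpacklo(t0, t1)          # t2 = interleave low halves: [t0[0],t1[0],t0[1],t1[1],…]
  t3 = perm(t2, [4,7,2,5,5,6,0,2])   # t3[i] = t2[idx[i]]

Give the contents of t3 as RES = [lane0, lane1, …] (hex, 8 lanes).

RES = [0xa9, 0xe0, 0xd7, 0xe9, 0xe9, 0x38, 0xe9, 0xd7]

→ t0 |e9|d7|a9|38|21|e0|cb|27|
→ t1 |27|21|e9|e0|d7|cb|a9|27|
→ t2 |e9|27|d7|21|a9|e9|38|e0|
→ t3 |a9|e0|d7|e9|e9|38|e9|d7|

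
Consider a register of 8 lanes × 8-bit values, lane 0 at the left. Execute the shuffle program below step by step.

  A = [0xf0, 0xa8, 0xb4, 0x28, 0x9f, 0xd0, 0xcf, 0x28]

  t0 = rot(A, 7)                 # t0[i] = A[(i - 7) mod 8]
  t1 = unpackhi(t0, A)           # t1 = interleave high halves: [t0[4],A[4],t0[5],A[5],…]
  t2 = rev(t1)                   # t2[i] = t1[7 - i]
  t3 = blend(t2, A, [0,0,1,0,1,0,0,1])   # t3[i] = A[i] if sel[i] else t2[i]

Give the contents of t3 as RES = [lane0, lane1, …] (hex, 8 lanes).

RES = [0x28, 0xf0, 0xb4, 0x28, 0x9f, 0xcf, 0x9f, 0x28]

t0 = [0xa8, 0xb4, 0x28, 0x9f, 0xd0, 0xcf, 0x28, 0xf0]
t1 = [0xd0, 0x9f, 0xcf, 0xd0, 0x28, 0xcf, 0xf0, 0x28]
t2 = [0x28, 0xf0, 0xcf, 0x28, 0xd0, 0xcf, 0x9f, 0xd0]
t3 = [0x28, 0xf0, 0xb4, 0x28, 0x9f, 0xcf, 0x9f, 0x28]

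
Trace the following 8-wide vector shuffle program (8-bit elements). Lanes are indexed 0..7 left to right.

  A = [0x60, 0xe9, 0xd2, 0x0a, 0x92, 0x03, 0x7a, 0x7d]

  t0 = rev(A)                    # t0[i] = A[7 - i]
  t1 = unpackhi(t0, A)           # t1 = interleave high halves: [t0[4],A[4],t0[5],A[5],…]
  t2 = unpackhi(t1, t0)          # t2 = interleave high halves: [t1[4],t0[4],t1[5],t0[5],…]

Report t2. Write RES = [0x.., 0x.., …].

→ t0 |7d|7a|03|92|0a|d2|e9|60|
→ t1 |0a|92|d2|03|e9|7a|60|7d|
→ t2 |e9|0a|7a|d2|60|e9|7d|60|

RES = [ 0xe9  0x0a  0x7a  0xd2  0x60  0xe9  0x7d  0x60 ]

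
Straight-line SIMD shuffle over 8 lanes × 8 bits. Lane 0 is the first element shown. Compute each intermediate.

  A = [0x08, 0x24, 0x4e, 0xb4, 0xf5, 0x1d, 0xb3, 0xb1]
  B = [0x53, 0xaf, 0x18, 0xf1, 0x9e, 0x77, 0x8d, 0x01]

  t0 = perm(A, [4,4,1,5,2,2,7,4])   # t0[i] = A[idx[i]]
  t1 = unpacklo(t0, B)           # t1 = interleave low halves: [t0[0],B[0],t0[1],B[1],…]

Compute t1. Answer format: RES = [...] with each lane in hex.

→ t0 |f5|f5|24|1d|4e|4e|b1|f5|
→ t1 |f5|53|f5|af|24|18|1d|f1|

RES = [ 0xf5  0x53  0xf5  0xaf  0x24  0x18  0x1d  0xf1 ]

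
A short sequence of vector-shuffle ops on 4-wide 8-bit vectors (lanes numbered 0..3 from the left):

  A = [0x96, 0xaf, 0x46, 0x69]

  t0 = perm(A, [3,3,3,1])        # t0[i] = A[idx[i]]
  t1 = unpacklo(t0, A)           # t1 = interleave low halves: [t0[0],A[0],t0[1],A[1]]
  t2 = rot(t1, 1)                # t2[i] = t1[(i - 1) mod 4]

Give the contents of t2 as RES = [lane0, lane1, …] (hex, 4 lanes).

RES = [0xaf, 0x69, 0x96, 0x69]

  t0: 69 69 69 af
  t1: 69 96 69 af
  t2: af 69 96 69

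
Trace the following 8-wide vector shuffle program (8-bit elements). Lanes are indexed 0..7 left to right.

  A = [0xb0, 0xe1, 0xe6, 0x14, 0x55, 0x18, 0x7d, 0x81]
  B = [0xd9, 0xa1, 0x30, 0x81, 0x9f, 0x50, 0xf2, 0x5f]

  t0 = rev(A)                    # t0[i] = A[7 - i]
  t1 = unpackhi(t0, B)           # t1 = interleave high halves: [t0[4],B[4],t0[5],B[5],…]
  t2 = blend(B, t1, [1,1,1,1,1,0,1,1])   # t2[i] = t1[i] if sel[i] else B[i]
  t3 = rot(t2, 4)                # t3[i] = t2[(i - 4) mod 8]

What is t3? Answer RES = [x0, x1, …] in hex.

t0 = [0x81, 0x7d, 0x18, 0x55, 0x14, 0xe6, 0xe1, 0xb0]
t1 = [0x14, 0x9f, 0xe6, 0x50, 0xe1, 0xf2, 0xb0, 0x5f]
t2 = [0x14, 0x9f, 0xe6, 0x50, 0xe1, 0x50, 0xb0, 0x5f]
t3 = [0xe1, 0x50, 0xb0, 0x5f, 0x14, 0x9f, 0xe6, 0x50]

RES = [ 0xe1  0x50  0xb0  0x5f  0x14  0x9f  0xe6  0x50 ]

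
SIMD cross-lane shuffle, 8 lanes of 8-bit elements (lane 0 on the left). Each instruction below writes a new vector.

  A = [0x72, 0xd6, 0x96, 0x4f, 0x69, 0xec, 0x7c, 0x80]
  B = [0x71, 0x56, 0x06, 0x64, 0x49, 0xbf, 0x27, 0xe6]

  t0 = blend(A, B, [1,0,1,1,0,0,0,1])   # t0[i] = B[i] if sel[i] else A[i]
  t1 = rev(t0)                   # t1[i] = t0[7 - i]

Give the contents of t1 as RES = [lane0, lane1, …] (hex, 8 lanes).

RES = [ 0xe6  0x7c  0xec  0x69  0x64  0x06  0xd6  0x71 ]

  t0: 71 d6 06 64 69 ec 7c e6
  t1: e6 7c ec 69 64 06 d6 71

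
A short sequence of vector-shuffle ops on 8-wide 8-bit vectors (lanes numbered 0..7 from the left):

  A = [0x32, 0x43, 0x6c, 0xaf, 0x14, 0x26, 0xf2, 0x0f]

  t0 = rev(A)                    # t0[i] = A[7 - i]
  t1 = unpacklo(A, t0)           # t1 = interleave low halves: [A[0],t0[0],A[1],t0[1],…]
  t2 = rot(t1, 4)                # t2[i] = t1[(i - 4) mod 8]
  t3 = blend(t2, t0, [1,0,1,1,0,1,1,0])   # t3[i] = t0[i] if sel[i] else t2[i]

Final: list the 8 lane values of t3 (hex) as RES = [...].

RES = [ 0x0f  0x26  0x26  0x14  0x32  0x6c  0x43  0xf2 ]

t0 = [0x0f, 0xf2, 0x26, 0x14, 0xaf, 0x6c, 0x43, 0x32]
t1 = [0x32, 0x0f, 0x43, 0xf2, 0x6c, 0x26, 0xaf, 0x14]
t2 = [0x6c, 0x26, 0xaf, 0x14, 0x32, 0x0f, 0x43, 0xf2]
t3 = [0x0f, 0x26, 0x26, 0x14, 0x32, 0x6c, 0x43, 0xf2]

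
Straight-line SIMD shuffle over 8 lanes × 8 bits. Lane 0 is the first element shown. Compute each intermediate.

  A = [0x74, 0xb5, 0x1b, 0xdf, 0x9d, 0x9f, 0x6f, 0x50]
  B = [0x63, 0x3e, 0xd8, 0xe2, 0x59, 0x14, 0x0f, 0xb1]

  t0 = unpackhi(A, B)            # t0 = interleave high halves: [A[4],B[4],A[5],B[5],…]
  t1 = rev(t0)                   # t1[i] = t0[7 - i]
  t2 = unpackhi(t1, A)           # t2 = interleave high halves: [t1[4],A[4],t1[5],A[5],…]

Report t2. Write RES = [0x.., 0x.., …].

RES = [ 0x14  0x9d  0x9f  0x9f  0x59  0x6f  0x9d  0x50 ]

→ t0 |9d|59|9f|14|6f|0f|50|b1|
→ t1 |b1|50|0f|6f|14|9f|59|9d|
→ t2 |14|9d|9f|9f|59|6f|9d|50|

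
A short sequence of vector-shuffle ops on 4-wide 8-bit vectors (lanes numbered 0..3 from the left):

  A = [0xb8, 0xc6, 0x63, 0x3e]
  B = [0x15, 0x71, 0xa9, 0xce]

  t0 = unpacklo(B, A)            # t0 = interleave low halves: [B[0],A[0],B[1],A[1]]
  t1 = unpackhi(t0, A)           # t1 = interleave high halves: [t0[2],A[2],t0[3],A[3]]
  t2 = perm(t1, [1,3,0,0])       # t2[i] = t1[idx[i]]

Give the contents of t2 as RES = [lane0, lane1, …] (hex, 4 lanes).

RES = [0x63, 0x3e, 0x71, 0x71]

  t0: 15 b8 71 c6
  t1: 71 63 c6 3e
  t2: 63 3e 71 71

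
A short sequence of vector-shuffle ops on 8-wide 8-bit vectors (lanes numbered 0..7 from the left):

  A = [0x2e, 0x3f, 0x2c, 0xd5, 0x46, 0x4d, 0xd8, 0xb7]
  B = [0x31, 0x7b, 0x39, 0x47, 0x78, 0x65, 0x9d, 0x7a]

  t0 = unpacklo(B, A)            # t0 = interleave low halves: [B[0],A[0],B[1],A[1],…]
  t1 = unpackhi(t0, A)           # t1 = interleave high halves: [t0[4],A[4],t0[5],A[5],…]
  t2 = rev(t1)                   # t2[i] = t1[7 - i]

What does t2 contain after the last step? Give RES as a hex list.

  t0: 31 2e 7b 3f 39 2c 47 d5
  t1: 39 46 2c 4d 47 d8 d5 b7
  t2: b7 d5 d8 47 4d 2c 46 39

RES = [0xb7, 0xd5, 0xd8, 0x47, 0x4d, 0x2c, 0x46, 0x39]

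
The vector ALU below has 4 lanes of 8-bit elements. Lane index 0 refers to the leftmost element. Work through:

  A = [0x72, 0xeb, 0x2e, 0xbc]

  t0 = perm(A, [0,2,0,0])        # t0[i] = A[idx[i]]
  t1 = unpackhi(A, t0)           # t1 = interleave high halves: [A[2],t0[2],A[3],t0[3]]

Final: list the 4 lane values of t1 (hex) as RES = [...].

  t0: 72 2e 72 72
  t1: 2e 72 bc 72

RES = [ 0x2e  0x72  0xbc  0x72 ]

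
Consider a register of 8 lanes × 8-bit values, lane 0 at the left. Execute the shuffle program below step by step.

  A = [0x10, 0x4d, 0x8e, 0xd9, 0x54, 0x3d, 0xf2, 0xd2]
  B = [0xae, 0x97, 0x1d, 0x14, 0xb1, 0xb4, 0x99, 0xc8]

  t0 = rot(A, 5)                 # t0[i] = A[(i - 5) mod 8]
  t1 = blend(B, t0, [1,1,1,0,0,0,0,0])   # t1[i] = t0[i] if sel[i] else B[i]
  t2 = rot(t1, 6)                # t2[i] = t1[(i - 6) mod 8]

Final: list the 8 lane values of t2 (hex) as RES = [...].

t0 = [0xd9, 0x54, 0x3d, 0xf2, 0xd2, 0x10, 0x4d, 0x8e]
t1 = [0xd9, 0x54, 0x3d, 0x14, 0xb1, 0xb4, 0x99, 0xc8]
t2 = [0x3d, 0x14, 0xb1, 0xb4, 0x99, 0xc8, 0xd9, 0x54]

RES = [0x3d, 0x14, 0xb1, 0xb4, 0x99, 0xc8, 0xd9, 0x54]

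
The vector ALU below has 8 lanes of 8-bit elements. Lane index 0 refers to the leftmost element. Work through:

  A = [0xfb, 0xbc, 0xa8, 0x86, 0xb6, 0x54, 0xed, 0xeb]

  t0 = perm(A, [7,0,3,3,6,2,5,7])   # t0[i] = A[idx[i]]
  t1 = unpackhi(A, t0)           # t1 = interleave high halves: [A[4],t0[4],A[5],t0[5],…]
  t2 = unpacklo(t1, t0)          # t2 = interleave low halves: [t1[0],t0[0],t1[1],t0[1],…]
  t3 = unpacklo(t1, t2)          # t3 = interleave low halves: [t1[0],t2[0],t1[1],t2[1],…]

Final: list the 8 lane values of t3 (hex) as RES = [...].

RES = [ 0xb6  0xb6  0xed  0xeb  0x54  0xed  0xa8  0xfb ]

t0 = [0xeb, 0xfb, 0x86, 0x86, 0xed, 0xa8, 0x54, 0xeb]
t1 = [0xb6, 0xed, 0x54, 0xa8, 0xed, 0x54, 0xeb, 0xeb]
t2 = [0xb6, 0xeb, 0xed, 0xfb, 0x54, 0x86, 0xa8, 0x86]
t3 = [0xb6, 0xb6, 0xed, 0xeb, 0x54, 0xed, 0xa8, 0xfb]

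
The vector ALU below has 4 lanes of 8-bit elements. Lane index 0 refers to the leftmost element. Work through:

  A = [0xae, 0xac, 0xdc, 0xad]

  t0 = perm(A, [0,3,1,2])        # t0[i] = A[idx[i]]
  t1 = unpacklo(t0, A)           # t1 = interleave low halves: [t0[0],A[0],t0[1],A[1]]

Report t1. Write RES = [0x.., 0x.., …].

t0 = [0xae, 0xad, 0xac, 0xdc]
t1 = [0xae, 0xae, 0xad, 0xac]

RES = [0xae, 0xae, 0xad, 0xac]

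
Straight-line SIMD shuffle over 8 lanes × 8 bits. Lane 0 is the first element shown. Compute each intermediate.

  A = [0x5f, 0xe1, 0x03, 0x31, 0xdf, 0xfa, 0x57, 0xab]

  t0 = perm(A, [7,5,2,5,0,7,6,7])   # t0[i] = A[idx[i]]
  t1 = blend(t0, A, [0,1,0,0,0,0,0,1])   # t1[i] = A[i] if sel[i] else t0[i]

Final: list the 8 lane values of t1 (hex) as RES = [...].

RES = [ 0xab  0xe1  0x03  0xfa  0x5f  0xab  0x57  0xab ]

→ t0 |ab|fa|03|fa|5f|ab|57|ab|
→ t1 |ab|e1|03|fa|5f|ab|57|ab|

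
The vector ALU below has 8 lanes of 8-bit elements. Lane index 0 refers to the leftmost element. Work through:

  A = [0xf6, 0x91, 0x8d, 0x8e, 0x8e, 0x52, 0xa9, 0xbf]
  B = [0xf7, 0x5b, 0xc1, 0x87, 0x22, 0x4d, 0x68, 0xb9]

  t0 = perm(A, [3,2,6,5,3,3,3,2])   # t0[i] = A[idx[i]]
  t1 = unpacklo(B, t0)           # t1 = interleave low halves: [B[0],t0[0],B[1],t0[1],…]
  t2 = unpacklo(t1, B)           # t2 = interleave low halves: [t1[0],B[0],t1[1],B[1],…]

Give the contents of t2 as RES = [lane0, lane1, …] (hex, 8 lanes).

→ t0 |8e|8d|a9|52|8e|8e|8e|8d|
→ t1 |f7|8e|5b|8d|c1|a9|87|52|
→ t2 |f7|f7|8e|5b|5b|c1|8d|87|

RES = [ 0xf7  0xf7  0x8e  0x5b  0x5b  0xc1  0x8d  0x87 ]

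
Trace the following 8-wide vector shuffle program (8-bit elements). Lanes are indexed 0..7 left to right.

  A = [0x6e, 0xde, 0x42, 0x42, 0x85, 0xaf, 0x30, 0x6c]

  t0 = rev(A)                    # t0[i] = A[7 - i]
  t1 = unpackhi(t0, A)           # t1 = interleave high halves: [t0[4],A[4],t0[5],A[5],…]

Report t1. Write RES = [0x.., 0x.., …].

  t0: 6c 30 af 85 42 42 de 6e
  t1: 42 85 42 af de 30 6e 6c

RES = [0x42, 0x85, 0x42, 0xaf, 0xde, 0x30, 0x6e, 0x6c]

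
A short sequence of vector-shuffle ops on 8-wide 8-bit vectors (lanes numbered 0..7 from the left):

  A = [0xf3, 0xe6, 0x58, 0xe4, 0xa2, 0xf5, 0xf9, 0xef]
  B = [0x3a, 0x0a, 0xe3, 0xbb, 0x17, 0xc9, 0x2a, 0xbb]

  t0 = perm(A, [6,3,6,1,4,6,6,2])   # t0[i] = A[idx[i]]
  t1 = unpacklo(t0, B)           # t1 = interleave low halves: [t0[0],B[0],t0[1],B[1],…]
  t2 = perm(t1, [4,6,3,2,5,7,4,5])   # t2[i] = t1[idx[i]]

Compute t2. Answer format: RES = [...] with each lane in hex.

RES = [ 0xf9  0xe6  0x0a  0xe4  0xe3  0xbb  0xf9  0xe3 ]

t0 = [0xf9, 0xe4, 0xf9, 0xe6, 0xa2, 0xf9, 0xf9, 0x58]
t1 = [0xf9, 0x3a, 0xe4, 0x0a, 0xf9, 0xe3, 0xe6, 0xbb]
t2 = [0xf9, 0xe6, 0x0a, 0xe4, 0xe3, 0xbb, 0xf9, 0xe3]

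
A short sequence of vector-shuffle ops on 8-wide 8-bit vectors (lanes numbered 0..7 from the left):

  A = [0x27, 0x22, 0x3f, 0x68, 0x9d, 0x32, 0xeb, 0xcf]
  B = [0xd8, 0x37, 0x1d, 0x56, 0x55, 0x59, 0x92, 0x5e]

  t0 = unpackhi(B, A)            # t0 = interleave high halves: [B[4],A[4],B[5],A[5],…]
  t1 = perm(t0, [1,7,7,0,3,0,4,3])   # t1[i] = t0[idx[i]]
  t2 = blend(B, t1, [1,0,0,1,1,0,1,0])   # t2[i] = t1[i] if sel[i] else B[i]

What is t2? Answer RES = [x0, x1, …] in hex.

RES = [ 0x9d  0x37  0x1d  0x55  0x32  0x59  0x92  0x5e ]

→ t0 |55|9d|59|32|92|eb|5e|cf|
→ t1 |9d|cf|cf|55|32|55|92|32|
→ t2 |9d|37|1d|55|32|59|92|5e|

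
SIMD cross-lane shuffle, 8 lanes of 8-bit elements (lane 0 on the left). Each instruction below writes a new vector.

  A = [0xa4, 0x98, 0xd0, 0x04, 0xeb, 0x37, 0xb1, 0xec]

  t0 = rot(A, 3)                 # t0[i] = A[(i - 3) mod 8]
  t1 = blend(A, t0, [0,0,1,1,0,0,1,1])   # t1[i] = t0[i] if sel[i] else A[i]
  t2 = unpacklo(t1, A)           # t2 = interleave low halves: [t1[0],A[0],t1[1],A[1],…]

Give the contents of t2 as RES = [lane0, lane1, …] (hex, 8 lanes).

  t0: 37 b1 ec a4 98 d0 04 eb
  t1: a4 98 ec a4 eb 37 04 eb
  t2: a4 a4 98 98 ec d0 a4 04

RES = [ 0xa4  0xa4  0x98  0x98  0xec  0xd0  0xa4  0x04 ]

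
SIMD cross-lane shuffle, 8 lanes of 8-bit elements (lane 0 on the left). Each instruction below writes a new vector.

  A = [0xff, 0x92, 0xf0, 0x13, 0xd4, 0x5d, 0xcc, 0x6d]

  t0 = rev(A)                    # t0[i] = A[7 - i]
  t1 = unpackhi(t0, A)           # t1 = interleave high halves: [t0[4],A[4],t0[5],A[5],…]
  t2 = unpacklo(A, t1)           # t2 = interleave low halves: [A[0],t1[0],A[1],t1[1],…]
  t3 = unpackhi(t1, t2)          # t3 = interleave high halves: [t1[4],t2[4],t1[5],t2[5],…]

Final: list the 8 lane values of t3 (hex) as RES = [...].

RES = [0x92, 0xf0, 0xcc, 0xf0, 0xff, 0x13, 0x6d, 0x5d]

→ t0 |6d|cc|5d|d4|13|f0|92|ff|
→ t1 |13|d4|f0|5d|92|cc|ff|6d|
→ t2 |ff|13|92|d4|f0|f0|13|5d|
→ t3 |92|f0|cc|f0|ff|13|6d|5d|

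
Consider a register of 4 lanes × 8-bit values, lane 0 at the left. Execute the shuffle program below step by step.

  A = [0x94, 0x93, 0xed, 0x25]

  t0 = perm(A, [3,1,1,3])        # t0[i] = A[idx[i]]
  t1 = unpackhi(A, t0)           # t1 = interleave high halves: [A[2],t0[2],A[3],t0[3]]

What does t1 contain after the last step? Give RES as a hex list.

RES = [ 0xed  0x93  0x25  0x25 ]

→ t0 |25|93|93|25|
→ t1 |ed|93|25|25|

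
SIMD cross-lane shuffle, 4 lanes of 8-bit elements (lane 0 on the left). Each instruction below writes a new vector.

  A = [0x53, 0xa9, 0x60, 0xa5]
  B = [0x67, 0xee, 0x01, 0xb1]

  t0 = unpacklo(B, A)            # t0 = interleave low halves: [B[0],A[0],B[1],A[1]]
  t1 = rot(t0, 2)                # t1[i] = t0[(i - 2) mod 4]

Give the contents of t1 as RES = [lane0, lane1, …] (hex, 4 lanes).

RES = [0xee, 0xa9, 0x67, 0x53]

→ t0 |67|53|ee|a9|
→ t1 |ee|a9|67|53|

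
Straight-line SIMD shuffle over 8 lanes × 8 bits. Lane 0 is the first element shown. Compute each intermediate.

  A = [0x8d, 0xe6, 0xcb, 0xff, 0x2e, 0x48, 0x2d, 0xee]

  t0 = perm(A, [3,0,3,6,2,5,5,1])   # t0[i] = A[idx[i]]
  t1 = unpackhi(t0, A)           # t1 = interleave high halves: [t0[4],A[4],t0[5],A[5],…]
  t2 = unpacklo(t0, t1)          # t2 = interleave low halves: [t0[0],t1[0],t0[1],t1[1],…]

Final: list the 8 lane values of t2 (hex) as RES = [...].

→ t0 |ff|8d|ff|2d|cb|48|48|e6|
→ t1 |cb|2e|48|48|48|2d|e6|ee|
→ t2 |ff|cb|8d|2e|ff|48|2d|48|

RES = [ 0xff  0xcb  0x8d  0x2e  0xff  0x48  0x2d  0x48 ]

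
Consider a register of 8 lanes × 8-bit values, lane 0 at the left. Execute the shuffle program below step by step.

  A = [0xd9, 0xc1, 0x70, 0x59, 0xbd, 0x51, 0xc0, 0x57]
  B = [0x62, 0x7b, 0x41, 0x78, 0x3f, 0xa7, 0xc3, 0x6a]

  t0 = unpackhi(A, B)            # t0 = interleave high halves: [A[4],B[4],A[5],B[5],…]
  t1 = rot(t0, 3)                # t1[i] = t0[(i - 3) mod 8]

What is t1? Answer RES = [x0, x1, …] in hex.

→ t0 |bd|3f|51|a7|c0|c3|57|6a|
→ t1 |c3|57|6a|bd|3f|51|a7|c0|

RES = [ 0xc3  0x57  0x6a  0xbd  0x3f  0x51  0xa7  0xc0 ]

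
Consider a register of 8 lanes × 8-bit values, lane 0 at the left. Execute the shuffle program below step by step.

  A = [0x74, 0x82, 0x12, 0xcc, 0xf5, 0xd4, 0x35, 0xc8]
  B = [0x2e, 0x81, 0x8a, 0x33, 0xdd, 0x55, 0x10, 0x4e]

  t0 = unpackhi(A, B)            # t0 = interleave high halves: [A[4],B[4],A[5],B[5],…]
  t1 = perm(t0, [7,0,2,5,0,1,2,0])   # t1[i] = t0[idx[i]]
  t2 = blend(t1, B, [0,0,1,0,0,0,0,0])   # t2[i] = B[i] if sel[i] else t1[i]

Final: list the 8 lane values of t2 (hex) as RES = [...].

t0 = [0xf5, 0xdd, 0xd4, 0x55, 0x35, 0x10, 0xc8, 0x4e]
t1 = [0x4e, 0xf5, 0xd4, 0x10, 0xf5, 0xdd, 0xd4, 0xf5]
t2 = [0x4e, 0xf5, 0x8a, 0x10, 0xf5, 0xdd, 0xd4, 0xf5]

RES = [0x4e, 0xf5, 0x8a, 0x10, 0xf5, 0xdd, 0xd4, 0xf5]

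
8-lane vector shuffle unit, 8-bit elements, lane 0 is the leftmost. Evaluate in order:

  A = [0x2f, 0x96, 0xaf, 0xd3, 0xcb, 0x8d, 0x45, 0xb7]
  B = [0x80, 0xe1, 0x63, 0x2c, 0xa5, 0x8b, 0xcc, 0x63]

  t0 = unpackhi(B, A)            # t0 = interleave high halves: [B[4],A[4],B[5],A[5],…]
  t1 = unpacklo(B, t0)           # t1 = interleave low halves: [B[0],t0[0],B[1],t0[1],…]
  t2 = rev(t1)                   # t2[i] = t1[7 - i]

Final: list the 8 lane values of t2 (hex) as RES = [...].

→ t0 |a5|cb|8b|8d|cc|45|63|b7|
→ t1 |80|a5|e1|cb|63|8b|2c|8d|
→ t2 |8d|2c|8b|63|cb|e1|a5|80|

RES = [ 0x8d  0x2c  0x8b  0x63  0xcb  0xe1  0xa5  0x80 ]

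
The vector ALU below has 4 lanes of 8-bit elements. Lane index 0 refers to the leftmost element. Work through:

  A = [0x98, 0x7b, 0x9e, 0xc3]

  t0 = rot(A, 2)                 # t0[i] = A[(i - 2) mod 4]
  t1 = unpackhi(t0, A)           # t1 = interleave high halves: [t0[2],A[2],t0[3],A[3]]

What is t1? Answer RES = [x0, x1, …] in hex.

RES = [ 0x98  0x9e  0x7b  0xc3 ]

→ t0 |9e|c3|98|7b|
→ t1 |98|9e|7b|c3|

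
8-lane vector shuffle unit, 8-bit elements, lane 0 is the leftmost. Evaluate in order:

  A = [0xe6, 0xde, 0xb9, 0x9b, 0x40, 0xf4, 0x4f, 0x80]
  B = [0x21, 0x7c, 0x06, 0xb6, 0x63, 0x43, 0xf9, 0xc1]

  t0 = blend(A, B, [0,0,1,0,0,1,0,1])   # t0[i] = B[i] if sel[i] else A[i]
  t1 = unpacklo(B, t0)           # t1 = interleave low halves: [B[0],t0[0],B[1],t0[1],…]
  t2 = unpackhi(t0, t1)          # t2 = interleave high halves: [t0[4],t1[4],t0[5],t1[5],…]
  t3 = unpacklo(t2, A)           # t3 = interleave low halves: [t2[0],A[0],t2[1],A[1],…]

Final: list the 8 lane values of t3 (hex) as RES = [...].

RES = [0x40, 0xe6, 0x06, 0xde, 0x43, 0xb9, 0x06, 0x9b]

→ t0 |e6|de|06|9b|40|43|4f|c1|
→ t1 |21|e6|7c|de|06|06|b6|9b|
→ t2 |40|06|43|06|4f|b6|c1|9b|
→ t3 |40|e6|06|de|43|b9|06|9b|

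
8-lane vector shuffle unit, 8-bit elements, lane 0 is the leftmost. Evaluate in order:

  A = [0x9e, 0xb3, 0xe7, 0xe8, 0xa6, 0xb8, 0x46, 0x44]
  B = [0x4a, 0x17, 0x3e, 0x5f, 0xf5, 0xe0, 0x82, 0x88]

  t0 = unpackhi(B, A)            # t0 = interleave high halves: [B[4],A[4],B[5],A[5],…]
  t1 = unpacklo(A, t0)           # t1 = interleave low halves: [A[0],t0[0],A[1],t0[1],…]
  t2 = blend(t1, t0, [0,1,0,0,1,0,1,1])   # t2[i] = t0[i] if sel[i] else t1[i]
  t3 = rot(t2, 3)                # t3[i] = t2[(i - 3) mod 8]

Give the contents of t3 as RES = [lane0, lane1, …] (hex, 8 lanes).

RES = [ 0xe0  0x88  0x44  0x9e  0xa6  0xb3  0xa6  0x82 ]

  t0: f5 a6 e0 b8 82 46 88 44
  t1: 9e f5 b3 a6 e7 e0 e8 b8
  t2: 9e a6 b3 a6 82 e0 88 44
  t3: e0 88 44 9e a6 b3 a6 82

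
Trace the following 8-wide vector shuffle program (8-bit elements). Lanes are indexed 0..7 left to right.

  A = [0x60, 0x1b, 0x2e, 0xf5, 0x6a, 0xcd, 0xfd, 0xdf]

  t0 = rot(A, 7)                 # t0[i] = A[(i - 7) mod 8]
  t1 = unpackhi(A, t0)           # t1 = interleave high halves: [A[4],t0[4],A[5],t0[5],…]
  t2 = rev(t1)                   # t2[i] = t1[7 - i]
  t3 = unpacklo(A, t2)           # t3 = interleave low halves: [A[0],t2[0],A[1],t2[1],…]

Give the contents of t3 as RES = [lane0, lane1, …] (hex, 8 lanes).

RES = [ 0x60  0x60  0x1b  0xdf  0x2e  0xdf  0xf5  0xfd ]

  t0: 1b 2e f5 6a cd fd df 60
  t1: 6a cd cd fd fd df df 60
  t2: 60 df df fd fd cd cd 6a
  t3: 60 60 1b df 2e df f5 fd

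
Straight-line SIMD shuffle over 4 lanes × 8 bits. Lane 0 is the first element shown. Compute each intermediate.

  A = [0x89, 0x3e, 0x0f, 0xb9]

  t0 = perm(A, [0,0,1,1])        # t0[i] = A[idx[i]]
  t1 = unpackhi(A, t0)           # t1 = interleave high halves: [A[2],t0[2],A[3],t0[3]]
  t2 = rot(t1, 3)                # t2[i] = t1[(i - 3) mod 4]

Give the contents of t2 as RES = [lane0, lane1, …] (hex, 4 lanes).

  t0: 89 89 3e 3e
  t1: 0f 3e b9 3e
  t2: 3e b9 3e 0f

RES = [ 0x3e  0xb9  0x3e  0x0f ]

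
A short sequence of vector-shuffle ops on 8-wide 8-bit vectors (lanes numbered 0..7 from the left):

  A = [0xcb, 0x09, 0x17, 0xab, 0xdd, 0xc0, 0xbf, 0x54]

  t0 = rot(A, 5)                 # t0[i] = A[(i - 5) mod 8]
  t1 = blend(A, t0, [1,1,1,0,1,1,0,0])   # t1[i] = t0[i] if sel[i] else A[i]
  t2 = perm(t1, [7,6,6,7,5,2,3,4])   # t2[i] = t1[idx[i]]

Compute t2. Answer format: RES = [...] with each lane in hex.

RES = [0x54, 0xbf, 0xbf, 0x54, 0xcb, 0xc0, 0xab, 0x54]

t0 = [0xab, 0xdd, 0xc0, 0xbf, 0x54, 0xcb, 0x09, 0x17]
t1 = [0xab, 0xdd, 0xc0, 0xab, 0x54, 0xcb, 0xbf, 0x54]
t2 = [0x54, 0xbf, 0xbf, 0x54, 0xcb, 0xc0, 0xab, 0x54]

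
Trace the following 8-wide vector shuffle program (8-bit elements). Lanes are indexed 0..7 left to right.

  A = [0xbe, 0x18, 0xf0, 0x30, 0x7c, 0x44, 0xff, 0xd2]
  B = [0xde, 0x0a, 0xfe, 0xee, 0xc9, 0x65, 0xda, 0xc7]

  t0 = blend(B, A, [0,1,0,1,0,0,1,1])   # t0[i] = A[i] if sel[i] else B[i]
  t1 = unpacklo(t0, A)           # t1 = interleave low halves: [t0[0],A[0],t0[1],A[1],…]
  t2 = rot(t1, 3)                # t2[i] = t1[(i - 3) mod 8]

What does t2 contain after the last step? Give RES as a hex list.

RES = [0xf0, 0x30, 0x30, 0xde, 0xbe, 0x18, 0x18, 0xfe]

t0 = [0xde, 0x18, 0xfe, 0x30, 0xc9, 0x65, 0xff, 0xd2]
t1 = [0xde, 0xbe, 0x18, 0x18, 0xfe, 0xf0, 0x30, 0x30]
t2 = [0xf0, 0x30, 0x30, 0xde, 0xbe, 0x18, 0x18, 0xfe]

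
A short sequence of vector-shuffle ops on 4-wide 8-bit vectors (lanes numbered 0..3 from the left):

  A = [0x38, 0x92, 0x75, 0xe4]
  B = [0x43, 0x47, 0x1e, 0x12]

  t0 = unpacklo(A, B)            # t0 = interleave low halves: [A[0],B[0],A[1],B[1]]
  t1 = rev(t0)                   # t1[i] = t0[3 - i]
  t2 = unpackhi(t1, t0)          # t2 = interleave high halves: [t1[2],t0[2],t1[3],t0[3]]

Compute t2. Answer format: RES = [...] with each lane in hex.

RES = [ 0x43  0x92  0x38  0x47 ]

→ t0 |38|43|92|47|
→ t1 |47|92|43|38|
→ t2 |43|92|38|47|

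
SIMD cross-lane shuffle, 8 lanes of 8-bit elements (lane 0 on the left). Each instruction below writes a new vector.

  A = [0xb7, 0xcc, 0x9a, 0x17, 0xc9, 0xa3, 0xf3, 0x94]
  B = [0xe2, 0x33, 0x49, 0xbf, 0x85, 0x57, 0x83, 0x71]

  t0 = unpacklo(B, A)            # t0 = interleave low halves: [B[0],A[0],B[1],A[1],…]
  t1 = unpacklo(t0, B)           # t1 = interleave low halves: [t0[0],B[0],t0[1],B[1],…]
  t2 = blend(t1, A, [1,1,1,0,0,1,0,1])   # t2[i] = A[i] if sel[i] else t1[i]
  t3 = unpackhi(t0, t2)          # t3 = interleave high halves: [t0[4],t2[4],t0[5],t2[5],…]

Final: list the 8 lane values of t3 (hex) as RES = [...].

  t0: e2 b7 33 cc 49 9a bf 17
  t1: e2 e2 b7 33 33 49 cc bf
  t2: b7 cc 9a 33 33 a3 cc 94
  t3: 49 33 9a a3 bf cc 17 94

RES = [ 0x49  0x33  0x9a  0xa3  0xbf  0xcc  0x17  0x94 ]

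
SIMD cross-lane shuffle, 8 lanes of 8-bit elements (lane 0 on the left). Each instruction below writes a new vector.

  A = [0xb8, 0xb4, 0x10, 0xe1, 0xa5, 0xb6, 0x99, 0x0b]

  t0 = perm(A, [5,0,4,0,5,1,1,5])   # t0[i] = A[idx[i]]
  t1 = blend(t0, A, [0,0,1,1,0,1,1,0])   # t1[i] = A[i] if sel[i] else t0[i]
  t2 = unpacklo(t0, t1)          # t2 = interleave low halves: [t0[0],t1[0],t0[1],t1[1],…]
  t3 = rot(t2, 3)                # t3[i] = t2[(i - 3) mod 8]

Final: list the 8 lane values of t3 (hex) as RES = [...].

RES = [ 0x10  0xb8  0xe1  0xb6  0xb6  0xb8  0xb8  0xa5 ]

t0 = [0xb6, 0xb8, 0xa5, 0xb8, 0xb6, 0xb4, 0xb4, 0xb6]
t1 = [0xb6, 0xb8, 0x10, 0xe1, 0xb6, 0xb6, 0x99, 0xb6]
t2 = [0xb6, 0xb6, 0xb8, 0xb8, 0xa5, 0x10, 0xb8, 0xe1]
t3 = [0x10, 0xb8, 0xe1, 0xb6, 0xb6, 0xb8, 0xb8, 0xa5]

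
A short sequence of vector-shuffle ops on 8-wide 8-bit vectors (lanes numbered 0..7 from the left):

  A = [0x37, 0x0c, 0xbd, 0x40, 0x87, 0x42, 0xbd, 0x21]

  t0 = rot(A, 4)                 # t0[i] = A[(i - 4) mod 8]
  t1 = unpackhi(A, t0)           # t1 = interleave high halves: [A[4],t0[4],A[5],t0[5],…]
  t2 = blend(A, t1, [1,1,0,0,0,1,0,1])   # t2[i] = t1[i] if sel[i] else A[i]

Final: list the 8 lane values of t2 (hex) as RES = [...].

→ t0 |87|42|bd|21|37|0c|bd|40|
→ t1 |87|37|42|0c|bd|bd|21|40|
→ t2 |87|37|bd|40|87|bd|bd|40|

RES = [0x87, 0x37, 0xbd, 0x40, 0x87, 0xbd, 0xbd, 0x40]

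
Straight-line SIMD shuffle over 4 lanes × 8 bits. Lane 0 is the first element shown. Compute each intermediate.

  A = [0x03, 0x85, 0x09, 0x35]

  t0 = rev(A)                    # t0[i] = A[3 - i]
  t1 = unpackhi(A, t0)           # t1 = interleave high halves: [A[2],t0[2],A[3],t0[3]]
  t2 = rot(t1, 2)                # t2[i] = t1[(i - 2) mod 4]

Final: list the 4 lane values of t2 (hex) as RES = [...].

  t0: 35 09 85 03
  t1: 09 85 35 03
  t2: 35 03 09 85

RES = [ 0x35  0x03  0x09  0x85 ]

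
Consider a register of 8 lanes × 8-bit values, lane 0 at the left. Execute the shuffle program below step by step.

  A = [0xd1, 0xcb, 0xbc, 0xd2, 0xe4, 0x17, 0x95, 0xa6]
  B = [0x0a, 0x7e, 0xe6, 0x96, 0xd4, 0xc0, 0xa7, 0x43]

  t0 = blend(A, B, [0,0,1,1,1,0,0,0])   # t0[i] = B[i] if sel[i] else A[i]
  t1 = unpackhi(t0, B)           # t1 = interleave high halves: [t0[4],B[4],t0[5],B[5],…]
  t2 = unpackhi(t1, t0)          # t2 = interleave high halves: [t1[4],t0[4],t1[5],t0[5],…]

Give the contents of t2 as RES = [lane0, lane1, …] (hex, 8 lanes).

RES = [0x95, 0xd4, 0xa7, 0x17, 0xa6, 0x95, 0x43, 0xa6]

→ t0 |d1|cb|e6|96|d4|17|95|a6|
→ t1 |d4|d4|17|c0|95|a7|a6|43|
→ t2 |95|d4|a7|17|a6|95|43|a6|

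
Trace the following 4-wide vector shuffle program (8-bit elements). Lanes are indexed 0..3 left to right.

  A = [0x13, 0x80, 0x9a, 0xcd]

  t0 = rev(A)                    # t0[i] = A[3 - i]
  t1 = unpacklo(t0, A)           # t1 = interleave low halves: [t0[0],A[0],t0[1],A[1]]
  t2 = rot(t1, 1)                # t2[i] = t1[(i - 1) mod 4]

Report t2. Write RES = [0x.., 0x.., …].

  t0: cd 9a 80 13
  t1: cd 13 9a 80
  t2: 80 cd 13 9a

RES = [0x80, 0xcd, 0x13, 0x9a]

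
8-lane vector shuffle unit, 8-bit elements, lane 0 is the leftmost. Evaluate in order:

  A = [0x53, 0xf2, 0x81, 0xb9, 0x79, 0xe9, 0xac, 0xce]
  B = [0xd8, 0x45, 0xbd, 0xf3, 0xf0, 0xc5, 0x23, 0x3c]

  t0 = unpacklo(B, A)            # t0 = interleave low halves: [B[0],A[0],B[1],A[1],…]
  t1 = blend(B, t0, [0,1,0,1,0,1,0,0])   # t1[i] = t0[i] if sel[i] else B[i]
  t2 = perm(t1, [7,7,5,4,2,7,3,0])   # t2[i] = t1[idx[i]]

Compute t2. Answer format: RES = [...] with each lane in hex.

t0 = [0xd8, 0x53, 0x45, 0xf2, 0xbd, 0x81, 0xf3, 0xb9]
t1 = [0xd8, 0x53, 0xbd, 0xf2, 0xf0, 0x81, 0x23, 0x3c]
t2 = [0x3c, 0x3c, 0x81, 0xf0, 0xbd, 0x3c, 0xf2, 0xd8]

RES = [0x3c, 0x3c, 0x81, 0xf0, 0xbd, 0x3c, 0xf2, 0xd8]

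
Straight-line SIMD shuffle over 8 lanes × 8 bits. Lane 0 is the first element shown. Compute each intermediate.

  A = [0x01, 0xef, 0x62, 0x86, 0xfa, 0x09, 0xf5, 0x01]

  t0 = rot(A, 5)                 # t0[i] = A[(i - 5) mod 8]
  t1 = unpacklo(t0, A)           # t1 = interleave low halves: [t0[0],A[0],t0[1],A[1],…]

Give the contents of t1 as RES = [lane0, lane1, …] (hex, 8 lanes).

  t0: 86 fa 09 f5 01 01 ef 62
  t1: 86 01 fa ef 09 62 f5 86

RES = [ 0x86  0x01  0xfa  0xef  0x09  0x62  0xf5  0x86 ]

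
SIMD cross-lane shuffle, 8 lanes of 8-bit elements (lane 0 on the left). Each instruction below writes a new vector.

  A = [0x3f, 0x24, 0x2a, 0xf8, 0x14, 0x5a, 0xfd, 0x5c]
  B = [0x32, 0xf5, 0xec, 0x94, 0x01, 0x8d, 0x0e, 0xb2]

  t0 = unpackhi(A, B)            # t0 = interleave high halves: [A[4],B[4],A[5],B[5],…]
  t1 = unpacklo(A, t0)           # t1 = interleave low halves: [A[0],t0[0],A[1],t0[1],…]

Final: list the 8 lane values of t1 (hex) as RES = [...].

RES = [ 0x3f  0x14  0x24  0x01  0x2a  0x5a  0xf8  0x8d ]

t0 = [0x14, 0x01, 0x5a, 0x8d, 0xfd, 0x0e, 0x5c, 0xb2]
t1 = [0x3f, 0x14, 0x24, 0x01, 0x2a, 0x5a, 0xf8, 0x8d]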